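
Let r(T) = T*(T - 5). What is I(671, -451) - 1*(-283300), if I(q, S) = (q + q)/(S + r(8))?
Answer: 1983078/7 ≈ 2.8330e+5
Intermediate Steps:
r(T) = T*(-5 + T)
I(q, S) = 2*q/(24 + S) (I(q, S) = (q + q)/(S + 8*(-5 + 8)) = (2*q)/(S + 8*3) = (2*q)/(S + 24) = (2*q)/(24 + S) = 2*q/(24 + S))
I(671, -451) - 1*(-283300) = 2*671/(24 - 451) - 1*(-283300) = 2*671/(-427) + 283300 = 2*671*(-1/427) + 283300 = -22/7 + 283300 = 1983078/7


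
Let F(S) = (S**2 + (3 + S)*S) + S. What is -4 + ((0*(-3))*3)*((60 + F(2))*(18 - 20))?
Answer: -4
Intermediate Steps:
F(S) = S + S**2 + S*(3 + S) (F(S) = (S**2 + S*(3 + S)) + S = S + S**2 + S*(3 + S))
-4 + ((0*(-3))*3)*((60 + F(2))*(18 - 20)) = -4 + ((0*(-3))*3)*((60 + 2*2*(2 + 2))*(18 - 20)) = -4 + (0*3)*((60 + 2*2*4)*(-2)) = -4 + 0*((60 + 16)*(-2)) = -4 + 0*(76*(-2)) = -4 + 0*(-152) = -4 + 0 = -4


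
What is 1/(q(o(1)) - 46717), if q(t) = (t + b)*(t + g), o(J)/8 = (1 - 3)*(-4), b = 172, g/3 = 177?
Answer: 1/93703 ≈ 1.0672e-5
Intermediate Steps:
g = 531 (g = 3*177 = 531)
o(J) = 64 (o(J) = 8*((1 - 3)*(-4)) = 8*(-2*(-4)) = 8*8 = 64)
q(t) = (172 + t)*(531 + t) (q(t) = (t + 172)*(t + 531) = (172 + t)*(531 + t))
1/(q(o(1)) - 46717) = 1/((91332 + 64² + 703*64) - 46717) = 1/((91332 + 4096 + 44992) - 46717) = 1/(140420 - 46717) = 1/93703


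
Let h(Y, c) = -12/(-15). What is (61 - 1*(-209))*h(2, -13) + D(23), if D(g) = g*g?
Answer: 745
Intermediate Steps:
h(Y, c) = 4/5 (h(Y, c) = -12*(-1/15) = 4/5)
D(g) = g**2
(61 - 1*(-209))*h(2, -13) + D(23) = (61 - 1*(-209))*(4/5) + 23**2 = (61 + 209)*(4/5) + 529 = 270*(4/5) + 529 = 216 + 529 = 745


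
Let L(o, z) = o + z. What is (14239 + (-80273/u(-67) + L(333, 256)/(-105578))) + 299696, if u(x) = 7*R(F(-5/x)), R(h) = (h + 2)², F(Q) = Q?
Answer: 4444667059976461/14279107766 ≈ 3.1127e+5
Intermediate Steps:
R(h) = (2 + h)²
u(x) = 7*(2 - 5/x)²
(14239 + (-80273/u(-67) + L(333, 256)/(-105578))) + 299696 = (14239 + (-80273*4489/(7*(-5 + 2*(-67))²) + (333 + 256)/(-105578))) + 299696 = (14239 + (-80273*4489/(7*(-5 - 134)²) + 589*(-1/105578))) + 299696 = (14239 + (-80273/(7*(1/4489)*(-139)²) - 589/105578)) + 299696 = (14239 + (-80273/(7*(1/4489)*19321) - 589/105578)) + 299696 = (14239 + (-80273/135247/4489 - 589/105578)) + 299696 = (14239 + (-80273*4489/135247 - 589/105578)) + 299696 = (14239 + (-360345497/135247 - 589/105578)) + 299696 = (14239 - 38044636542749/14279107766) + 299696 = 165275578937325/14279107766 + 299696 = 4444667059976461/14279107766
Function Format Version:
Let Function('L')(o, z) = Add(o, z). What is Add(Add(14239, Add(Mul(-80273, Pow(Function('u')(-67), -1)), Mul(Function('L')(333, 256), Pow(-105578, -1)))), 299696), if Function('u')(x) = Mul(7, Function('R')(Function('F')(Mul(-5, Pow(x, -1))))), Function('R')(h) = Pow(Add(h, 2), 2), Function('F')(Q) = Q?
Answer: Rational(4444667059976461, 14279107766) ≈ 3.1127e+5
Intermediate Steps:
Function('R')(h) = Pow(Add(2, h), 2)
Function('u')(x) = Mul(7, Pow(Add(2, Mul(-5, Pow(x, -1))), 2))
Add(Add(14239, Add(Mul(-80273, Pow(Function('u')(-67), -1)), Mul(Function('L')(333, 256), Pow(-105578, -1)))), 299696) = Add(Add(14239, Add(Mul(-80273, Pow(Mul(7, Pow(-67, -2), Pow(Add(-5, Mul(2, -67)), 2)), -1)), Mul(Add(333, 256), Pow(-105578, -1)))), 299696) = Add(Add(14239, Add(Mul(-80273, Pow(Mul(7, Rational(1, 4489), Pow(Add(-5, -134), 2)), -1)), Mul(589, Rational(-1, 105578)))), 299696) = Add(Add(14239, Add(Mul(-80273, Pow(Mul(7, Rational(1, 4489), Pow(-139, 2)), -1)), Rational(-589, 105578))), 299696) = Add(Add(14239, Add(Mul(-80273, Pow(Mul(7, Rational(1, 4489), 19321), -1)), Rational(-589, 105578))), 299696) = Add(Add(14239, Add(Mul(-80273, Pow(Rational(135247, 4489), -1)), Rational(-589, 105578))), 299696) = Add(Add(14239, Add(Mul(-80273, Rational(4489, 135247)), Rational(-589, 105578))), 299696) = Add(Add(14239, Add(Rational(-360345497, 135247), Rational(-589, 105578))), 299696) = Add(Add(14239, Rational(-38044636542749, 14279107766)), 299696) = Add(Rational(165275578937325, 14279107766), 299696) = Rational(4444667059976461, 14279107766)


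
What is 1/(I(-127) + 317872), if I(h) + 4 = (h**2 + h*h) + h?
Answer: 1/349999 ≈ 2.8572e-6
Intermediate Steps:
I(h) = -4 + h + 2*h**2 (I(h) = -4 + ((h**2 + h*h) + h) = -4 + ((h**2 + h**2) + h) = -4 + (2*h**2 + h) = -4 + (h + 2*h**2) = -4 + h + 2*h**2)
1/(I(-127) + 317872) = 1/((-4 - 127 + 2*(-127)**2) + 317872) = 1/((-4 - 127 + 2*16129) + 317872) = 1/((-4 - 127 + 32258) + 317872) = 1/(32127 + 317872) = 1/349999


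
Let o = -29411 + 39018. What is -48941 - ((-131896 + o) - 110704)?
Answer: 184052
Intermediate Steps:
o = 9607
-48941 - ((-131896 + o) - 110704) = -48941 - ((-131896 + 9607) - 110704) = -48941 - (-122289 - 110704) = -48941 - 1*(-232993) = -48941 + 232993 = 184052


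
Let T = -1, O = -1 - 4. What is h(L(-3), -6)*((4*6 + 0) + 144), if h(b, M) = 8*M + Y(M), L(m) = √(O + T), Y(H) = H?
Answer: -9072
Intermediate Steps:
O = -5
L(m) = I*√6 (L(m) = √(-5 - 1) = √(-6) = I*√6)
h(b, M) = 9*M (h(b, M) = 8*M + M = 9*M)
h(L(-3), -6)*((4*6 + 0) + 144) = (9*(-6))*((4*6 + 0) + 144) = -54*((24 + 0) + 144) = -54*(24 + 144) = -54*168 = -9072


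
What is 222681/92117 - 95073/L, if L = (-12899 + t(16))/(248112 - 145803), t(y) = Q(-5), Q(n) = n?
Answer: 896008679075793/1188677768 ≈ 7.5379e+5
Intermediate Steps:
t(y) = -5
L = -12904/102309 (L = (-12899 - 5)/(248112 - 145803) = -12904/102309 ≈ -0.12613)
222681/92117 - 95073/L = 222681/92117 - 95073/(-12904/102309) = 222681*(1/92117) - 95073*(-102309/12904) = 222681/92117 + 9726823557/12904 = 896008679075793/1188677768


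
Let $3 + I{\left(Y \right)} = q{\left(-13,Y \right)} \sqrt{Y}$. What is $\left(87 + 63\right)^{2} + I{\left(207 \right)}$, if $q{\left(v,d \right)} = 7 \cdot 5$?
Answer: $22497 + 105 \sqrt{23} \approx 23001.0$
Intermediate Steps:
$q{\left(v,d \right)} = 35$
$I{\left(Y \right)} = -3 + 35 \sqrt{Y}$
$\left(87 + 63\right)^{2} + I{\left(207 \right)} = \left(87 + 63\right)^{2} - \left(3 - 35 \sqrt{207}\right) = 150^{2} - \left(3 - 35 \cdot 3 \sqrt{23}\right) = 22500 - \left(3 - 105 \sqrt{23}\right) = 22497 + 105 \sqrt{23}$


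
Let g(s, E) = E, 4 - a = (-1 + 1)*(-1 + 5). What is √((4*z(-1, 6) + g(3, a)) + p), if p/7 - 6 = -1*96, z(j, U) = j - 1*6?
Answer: I*√654 ≈ 25.573*I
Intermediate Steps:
z(j, U) = -6 + j (z(j, U) = j - 6 = -6 + j)
a = 4 (a = 4 - (-1 + 1)*(-1 + 5) = 4 - 0*4 = 4 - 1*0 = 4 + 0 = 4)
p = -630 (p = 42 + 7*(-1*96) = 42 + 7*(-96) = 42 - 672 = -630)
√((4*z(-1, 6) + g(3, a)) + p) = √((4*(-6 - 1) + 4) - 630) = √((4*(-7) + 4) - 630) = √((-28 + 4) - 630) = √(-24 - 630) = √(-654) = I*√654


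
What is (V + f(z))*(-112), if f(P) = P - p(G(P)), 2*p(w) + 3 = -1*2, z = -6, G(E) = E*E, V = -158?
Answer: 18088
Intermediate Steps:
G(E) = E**2
p(w) = -5/2 (p(w) = -3/2 + (-1*2)/2 = -3/2 + (1/2)*(-2) = -3/2 - 1 = -5/2)
f(P) = 5/2 + P (f(P) = P - 1*(-5/2) = P + 5/2 = 5/2 + P)
(V + f(z))*(-112) = (-158 + (5/2 - 6))*(-112) = (-158 - 7/2)*(-112) = -323/2*(-112) = 18088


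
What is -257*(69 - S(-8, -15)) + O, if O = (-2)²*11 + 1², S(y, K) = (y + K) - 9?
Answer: -25912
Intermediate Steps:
S(y, K) = -9 + K + y (S(y, K) = (K + y) - 9 = -9 + K + y)
O = 45 (O = 4*11 + 1 = 44 + 1 = 45)
-257*(69 - S(-8, -15)) + O = -257*(69 - (-9 - 15 - 8)) + 45 = -257*(69 - 1*(-32)) + 45 = -257*(69 + 32) + 45 = -257*101 + 45 = -25957 + 45 = -25912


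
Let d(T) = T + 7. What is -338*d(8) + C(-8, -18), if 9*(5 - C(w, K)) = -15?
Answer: -15190/3 ≈ -5063.3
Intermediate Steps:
C(w, K) = 20/3 (C(w, K) = 5 - 1/9*(-15) = 5 + 5/3 = 20/3)
d(T) = 7 + T
-338*d(8) + C(-8, -18) = -338*(7 + 8) + 20/3 = -338*15 + 20/3 = -5070 + 20/3 = -15190/3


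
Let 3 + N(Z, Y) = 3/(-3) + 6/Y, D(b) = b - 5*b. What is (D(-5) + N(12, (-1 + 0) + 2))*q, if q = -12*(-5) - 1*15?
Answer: 990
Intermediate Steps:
D(b) = -4*b
N(Z, Y) = -4 + 6/Y (N(Z, Y) = -3 + (3/(-3) + 6/Y) = -3 + (3*(-1/3) + 6/Y) = -3 + (-1 + 6/Y) = -4 + 6/Y)
q = 45 (q = 60 - 15 = 45)
(D(-5) + N(12, (-1 + 0) + 2))*q = (-4*(-5) + (-4 + 6/((-1 + 0) + 2)))*45 = (20 + (-4 + 6/(-1 + 2)))*45 = (20 + (-4 + 6/1))*45 = (20 + (-4 + 6*1))*45 = (20 + (-4 + 6))*45 = (20 + 2)*45 = 22*45 = 990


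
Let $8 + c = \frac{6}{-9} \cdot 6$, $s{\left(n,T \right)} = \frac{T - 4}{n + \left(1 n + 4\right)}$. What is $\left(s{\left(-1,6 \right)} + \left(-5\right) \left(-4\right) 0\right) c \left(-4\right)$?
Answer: $48$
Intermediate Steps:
$s{\left(n,T \right)} = \frac{-4 + T}{4 + 2 n}$ ($s{\left(n,T \right)} = \frac{-4 + T}{n + \left(n + 4\right)} = \frac{-4 + T}{n + \left(4 + n\right)} = \frac{-4 + T}{4 + 2 n}$)
$c = -12$ ($c = -8 + \frac{6}{-9} \cdot 6 = -8 + 6 \left(- \frac{1}{9}\right) 6 = -8 - 4 = -12$)
$\left(s{\left(-1,6 \right)} + \left(-5\right) \left(-4\right) 0\right) c \left(-4\right) = \left(\frac{-4 + 6}{2 \left(2 - 1\right)} + \left(-5\right) \left(-4\right) 0\right) \left(-12\right) \left(-4\right) = \left(\frac{1}{2} \cdot 1^{-1} \cdot 2 + 20 \cdot 0\right) \left(-12\right) \left(-4\right) = \left(\frac{1}{2} \cdot 1 \cdot 2 + 0\right) \left(-12\right) \left(-4\right) = \left(1 + 0\right) \left(-12\right) \left(-4\right) = 1 \left(-12\right) \left(-4\right) = \left(-12\right) \left(-4\right) = 48$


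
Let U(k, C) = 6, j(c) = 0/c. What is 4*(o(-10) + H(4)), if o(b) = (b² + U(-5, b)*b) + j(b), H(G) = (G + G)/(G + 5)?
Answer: 1472/9 ≈ 163.56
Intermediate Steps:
j(c) = 0
H(G) = 2*G/(5 + G) (H(G) = (2*G)/(5 + G) = 2*G/(5 + G))
o(b) = b² + 6*b (o(b) = (b² + 6*b) + 0 = b² + 6*b)
4*(o(-10) + H(4)) = 4*(-10*(6 - 10) + 2*4/(5 + 4)) = 4*(-10*(-4) + 2*4/9) = 4*(40 + 2*4*(⅑)) = 4*(40 + 8/9) = 4*(368/9) = 1472/9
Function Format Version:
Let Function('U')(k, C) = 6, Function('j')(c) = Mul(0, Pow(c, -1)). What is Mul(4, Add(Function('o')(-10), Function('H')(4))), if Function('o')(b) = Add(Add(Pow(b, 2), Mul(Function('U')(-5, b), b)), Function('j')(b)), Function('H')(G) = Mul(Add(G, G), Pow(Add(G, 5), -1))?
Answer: Rational(1472, 9) ≈ 163.56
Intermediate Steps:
Function('j')(c) = 0
Function('H')(G) = Mul(2, G, Pow(Add(5, G), -1)) (Function('H')(G) = Mul(Mul(2, G), Pow(Add(5, G), -1)) = Mul(2, G, Pow(Add(5, G), -1)))
Function('o')(b) = Add(Pow(b, 2), Mul(6, b)) (Function('o')(b) = Add(Add(Pow(b, 2), Mul(6, b)), 0) = Add(Pow(b, 2), Mul(6, b)))
Mul(4, Add(Function('o')(-10), Function('H')(4))) = Mul(4, Add(Mul(-10, Add(6, -10)), Mul(2, 4, Pow(Add(5, 4), -1)))) = Mul(4, Add(Mul(-10, -4), Mul(2, 4, Pow(9, -1)))) = Mul(4, Add(40, Mul(2, 4, Rational(1, 9)))) = Mul(4, Add(40, Rational(8, 9))) = Mul(4, Rational(368, 9)) = Rational(1472, 9)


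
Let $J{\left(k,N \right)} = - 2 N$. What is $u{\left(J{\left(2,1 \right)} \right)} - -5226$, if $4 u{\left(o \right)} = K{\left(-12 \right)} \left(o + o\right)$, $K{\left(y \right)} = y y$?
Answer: $5082$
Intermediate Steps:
$K{\left(y \right)} = y^{2}$
$u{\left(o \right)} = 72 o$ ($u{\left(o \right)} = \frac{\left(-12\right)^{2} \left(o + o\right)}{4} = \frac{144 \cdot 2 o}{4} = \frac{288 o}{4} = 72 o$)
$u{\left(J{\left(2,1 \right)} \right)} - -5226 = 72 \left(\left(-2\right) 1\right) - -5226 = 72 \left(-2\right) + 5226 = -144 + 5226 = 5082$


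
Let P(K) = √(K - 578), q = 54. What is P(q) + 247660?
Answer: 247660 + 2*I*√131 ≈ 2.4766e+5 + 22.891*I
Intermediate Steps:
P(K) = √(-578 + K)
P(q) + 247660 = √(-578 + 54) + 247660 = √(-524) + 247660 = 2*I*√131 + 247660 = 247660 + 2*I*√131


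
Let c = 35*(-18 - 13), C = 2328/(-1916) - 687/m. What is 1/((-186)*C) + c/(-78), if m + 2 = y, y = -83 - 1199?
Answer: 1563850777/112360430 ≈ 13.918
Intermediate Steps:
y = -1282
m = -1284 (m = -2 - 1282 = -1284)
C = -139405/205012 (C = 2328/(-1916) - 687/(-1284) = 2328*(-1/1916) - 687*(-1/1284) = -582/479 + 229/428 = -139405/205012 ≈ -0.67999)
c = -1085 (c = 35*(-31) = -1085)
1/((-186)*C) + c/(-78) = 1/((-186)*(-139405/205012)) - 1085/(-78) = -1/186*(-205012/139405) - 1085*(-1/78) = 102506/12964665 + 1085/78 = 1563850777/112360430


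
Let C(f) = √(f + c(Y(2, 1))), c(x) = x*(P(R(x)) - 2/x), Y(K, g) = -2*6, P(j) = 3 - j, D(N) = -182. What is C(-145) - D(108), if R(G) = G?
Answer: 182 + I*√327 ≈ 182.0 + 18.083*I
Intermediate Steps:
Y(K, g) = -12
c(x) = x*(3 - x - 2/x) (c(x) = x*((3 - x) - 2/x) = x*(3 - x - 2/x))
C(f) = √(-182 + f) (C(f) = √(f + (-2 - 1*(-12)*(-3 - 12))) = √(f + (-2 - 1*(-12)*(-15))) = √(f + (-2 - 180)) = √(f - 182) = √(-182 + f))
C(-145) - D(108) = √(-182 - 145) - 1*(-182) = √(-327) + 182 = I*√327 + 182 = 182 + I*√327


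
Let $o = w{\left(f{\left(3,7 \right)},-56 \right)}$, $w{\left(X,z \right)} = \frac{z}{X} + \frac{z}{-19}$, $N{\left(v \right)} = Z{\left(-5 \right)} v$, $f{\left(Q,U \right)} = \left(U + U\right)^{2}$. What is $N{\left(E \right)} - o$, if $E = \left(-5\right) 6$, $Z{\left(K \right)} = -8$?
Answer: $\frac{31566}{133} \approx 237.34$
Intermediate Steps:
$f{\left(Q,U \right)} = 4 U^{2}$ ($f{\left(Q,U \right)} = \left(2 U\right)^{2} = 4 U^{2}$)
$E = -30$
$N{\left(v \right)} = - 8 v$
$w{\left(X,z \right)} = - \frac{z}{19} + \frac{z}{X}$ ($w{\left(X,z \right)} = \frac{z}{X} + z \left(- \frac{1}{19}\right) = \frac{z}{X} - \frac{z}{19} = - \frac{z}{19} + \frac{z}{X}$)
$o = \frac{354}{133}$ ($o = \left(- \frac{1}{19}\right) \left(-56\right) - \frac{56}{4 \cdot 7^{2}} = \frac{56}{19} - \frac{56}{4 \cdot 49} = \frac{56}{19} - \frac{56}{196} = \frac{56}{19} - \frac{2}{7} = \frac{354}{133} \approx 2.6617$)
$N{\left(E \right)} - o = \left(-8\right) \left(-30\right) - \frac{354}{133} = 240 - \frac{354}{133} = \frac{31566}{133}$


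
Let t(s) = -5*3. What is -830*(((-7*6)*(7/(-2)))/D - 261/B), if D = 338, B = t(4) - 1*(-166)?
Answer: 27398715/25519 ≈ 1073.7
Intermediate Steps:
t(s) = -15
B = 151 (B = -15 - 1*(-166) = -15 + 166 = 151)
-830*(((-7*6)*(7/(-2)))/D - 261/B) = -830*(((-7*6)*(7/(-2)))/338 - 261/151) = -830*(-294*(-1)/2*(1/338) - 261*1/151) = -830*(-42*(-7/2)*(1/338) - 261/151) = -830*(147*(1/338) - 261/151) = -830*(147/338 - 261/151) = -830*(-66021/51038) = 27398715/25519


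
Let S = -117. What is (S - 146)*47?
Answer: -12361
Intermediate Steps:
(S - 146)*47 = (-117 - 146)*47 = -263*47 = -12361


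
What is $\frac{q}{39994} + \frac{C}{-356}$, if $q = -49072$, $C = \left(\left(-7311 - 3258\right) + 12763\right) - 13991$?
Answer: $\frac{227169793}{7118932} \approx 31.911$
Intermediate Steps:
$C = -11797$ ($C = \left(\left(-7311 - 3258\right) + 12763\right) - 13991 = \left(-10569 + 12763\right) - 13991 = 2194 - 13991 = -11797$)
$\frac{q}{39994} + \frac{C}{-356} = - \frac{49072}{39994} - \frac{11797}{-356} = \left(-49072\right) \frac{1}{39994} - - \frac{11797}{356} = - \frac{24536}{19997} + \frac{11797}{356} = \frac{227169793}{7118932}$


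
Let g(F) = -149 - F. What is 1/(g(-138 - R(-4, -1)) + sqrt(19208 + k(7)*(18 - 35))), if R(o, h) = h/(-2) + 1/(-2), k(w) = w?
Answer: 11/18968 + 3*sqrt(2121)/18968 ≈ 0.0078639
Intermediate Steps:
R(o, h) = -1/2 - h/2 (R(o, h) = h*(-1/2) + 1*(-1/2) = -h/2 - 1/2 = -1/2 - h/2)
1/(g(-138 - R(-4, -1)) + sqrt(19208 + k(7)*(18 - 35))) = 1/((-149 - (-138 - (-1/2 - 1/2*(-1)))) + sqrt(19208 + 7*(18 - 35))) = 1/((-149 - (-138 - (-1/2 + 1/2))) + sqrt(19208 + 7*(-17))) = 1/((-149 - (-138 - 1*0)) + sqrt(19208 - 119)) = 1/((-149 - (-138 + 0)) + sqrt(19089)) = 1/((-149 - 1*(-138)) + 3*sqrt(2121)) = 1/((-149 + 138) + 3*sqrt(2121)) = 1/(-11 + 3*sqrt(2121))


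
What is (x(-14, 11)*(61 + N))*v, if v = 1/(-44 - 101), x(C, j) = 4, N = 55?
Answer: -16/5 ≈ -3.2000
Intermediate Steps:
v = -1/145 (v = 1/(-145) = -1/145 ≈ -0.0068966)
(x(-14, 11)*(61 + N))*v = (4*(61 + 55))*(-1/145) = (4*116)*(-1/145) = 464*(-1/145) = -16/5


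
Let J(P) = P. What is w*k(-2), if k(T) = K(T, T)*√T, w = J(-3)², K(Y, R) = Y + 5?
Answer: 27*I*√2 ≈ 38.184*I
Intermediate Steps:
K(Y, R) = 5 + Y
w = 9 (w = (-3)² = 9)
k(T) = √T*(5 + T) (k(T) = (5 + T)*√T = √T*(5 + T))
w*k(-2) = 9*(√(-2)*(5 - 2)) = 9*((I*√2)*3) = 9*(3*I*√2) = 27*I*√2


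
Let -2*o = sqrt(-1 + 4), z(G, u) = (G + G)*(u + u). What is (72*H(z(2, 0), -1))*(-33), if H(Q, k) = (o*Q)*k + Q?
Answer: 0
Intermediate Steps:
z(G, u) = 4*G*u (z(G, u) = (2*G)*(2*u) = 4*G*u)
o = -sqrt(3)/2 (o = -sqrt(-1 + 4)/2 = -sqrt(3)/2 ≈ -0.86602)
H(Q, k) = Q - Q*k*sqrt(3)/2 (H(Q, k) = ((-sqrt(3)/2)*Q)*k + Q = (-Q*sqrt(3)/2)*k + Q = -Q*k*sqrt(3)/2 + Q = Q - Q*k*sqrt(3)/2)
(72*H(z(2, 0), -1))*(-33) = (72*((4*2*0)*(2 - 1*(-1)*sqrt(3))/2))*(-33) = (72*((1/2)*0*(2 + sqrt(3))))*(-33) = (72*0)*(-33) = 0*(-33) = 0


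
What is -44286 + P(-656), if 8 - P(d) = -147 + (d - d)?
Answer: -44131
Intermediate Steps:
P(d) = 155 (P(d) = 8 - (-147 + (d - d)) = 8 - (-147 + 0) = 8 - 1*(-147) = 8 + 147 = 155)
-44286 + P(-656) = -44286 + 155 = -44131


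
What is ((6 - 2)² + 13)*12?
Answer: 348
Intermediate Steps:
((6 - 2)² + 13)*12 = (4² + 13)*12 = (16 + 13)*12 = 29*12 = 348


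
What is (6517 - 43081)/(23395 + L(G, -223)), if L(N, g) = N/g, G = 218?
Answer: -8153772/5216867 ≈ -1.5630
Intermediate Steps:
(6517 - 43081)/(23395 + L(G, -223)) = (6517 - 43081)/(23395 + 218/(-223)) = -36564/(23395 + 218*(-1/223)) = -36564/(23395 - 218/223) = -36564/5216867/223 = -36564*223/5216867 = -8153772/5216867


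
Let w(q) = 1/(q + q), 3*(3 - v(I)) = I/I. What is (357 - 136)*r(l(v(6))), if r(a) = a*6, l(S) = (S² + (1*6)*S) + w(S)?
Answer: 741455/24 ≈ 30894.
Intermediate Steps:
v(I) = 8/3 (v(I) = 3 - I/(3*I) = 3 - ⅓*1 = 3 - ⅓ = 8/3)
w(q) = 1/(2*q)
l(S) = S² + 1/(2*S) + 6*S (l(S) = (S² + (1*6)*S) + 1/(2*S) = (S² + 6*S) + 1/(2*S) = S² + 1/(2*S) + 6*S)
r(a) = 6*a
(357 - 136)*r(l(v(6))) = (357 - 136)*(6*((8/3)² + 1/(2*(8/3)) + 6*(8/3))) = 221*(6*(64/9 + (½)*(3/8) + 16)) = 221*(6*(64/9 + 3/16 + 16)) = 221*(6*(3355/144)) = 221*(3355/24) = 741455/24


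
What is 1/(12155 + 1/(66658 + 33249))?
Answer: 99907/1214369586 ≈ 8.2271e-5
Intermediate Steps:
1/(12155 + 1/(66658 + 33249)) = 1/(12155 + 1/99907) = 1/(1214369586/99907) = 99907/1214369586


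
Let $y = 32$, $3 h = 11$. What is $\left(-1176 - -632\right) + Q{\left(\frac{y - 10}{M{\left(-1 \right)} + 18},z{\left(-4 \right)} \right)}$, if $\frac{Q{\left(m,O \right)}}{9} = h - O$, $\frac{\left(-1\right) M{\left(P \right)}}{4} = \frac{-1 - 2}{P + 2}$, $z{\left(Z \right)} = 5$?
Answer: $-556$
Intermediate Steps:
$h = \frac{11}{3}$ ($h = \frac{1}{3} \cdot 11 = \frac{11}{3} \approx 3.6667$)
$M{\left(P \right)} = \frac{12}{2 + P}$ ($M{\left(P \right)} = - 4 \frac{-1 - 2}{P + 2} = - 4 \left(- \frac{3}{2 + P}\right) = \frac{12}{2 + P}$)
$Q{\left(m,O \right)} = 33 - 9 O$ ($Q{\left(m,O \right)} = 9 \left(\frac{11}{3} - O\right) = 33 - 9 O$)
$\left(-1176 - -632\right) + Q{\left(\frac{y - 10}{M{\left(-1 \right)} + 18},z{\left(-4 \right)} \right)} = \left(-1176 - -632\right) + \left(33 - 45\right) = \left(-1176 + 632\right) + \left(33 - 45\right) = -544 - 12 = -556$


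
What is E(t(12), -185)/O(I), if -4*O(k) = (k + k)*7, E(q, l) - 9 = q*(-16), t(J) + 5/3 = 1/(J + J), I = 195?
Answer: -2/39 ≈ -0.051282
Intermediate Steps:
t(J) = -5/3 + 1/(2*J) (t(J) = -5/3 + 1/(J + J) = -5/3 + 1/(2*J))
E(q, l) = 9 - 16*q (E(q, l) = 9 + q*(-16) = 9 - 16*q)
O(k) = -7*k/2 (O(k) = -(k + k)*7/4 = -2*k*7/4 = -7*k/2)
E(t(12), -185)/O(I) = (9 - 8*(3 - 10*12)/(3*12))/((-7/2*195)) = (9 - 8*(3 - 120)/(3*12))/(-1365/2) = (9 - 8*(-117)/(3*12))*(-2/1365) = (9 - 16*(-13/8))*(-2/1365) = (9 + 26)*(-2/1365) = 35*(-2/1365) = -2/39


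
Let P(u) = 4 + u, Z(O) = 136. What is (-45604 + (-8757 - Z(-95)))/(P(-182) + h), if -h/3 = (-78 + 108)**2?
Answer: 54497/2878 ≈ 18.936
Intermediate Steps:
h = -2700 (h = -3*(-78 + 108)**2 = -3*30**2 = -3*900 = -2700)
(-45604 + (-8757 - Z(-95)))/(P(-182) + h) = (-45604 + (-8757 - 1*136))/((4 - 182) - 2700) = (-45604 + (-8757 - 136))/(-178 - 2700) = (-45604 - 8893)/(-2878) = -54497*(-1/2878) = 54497/2878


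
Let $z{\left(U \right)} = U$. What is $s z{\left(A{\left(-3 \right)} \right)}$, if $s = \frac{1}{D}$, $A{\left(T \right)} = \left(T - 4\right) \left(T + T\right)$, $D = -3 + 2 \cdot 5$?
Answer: $6$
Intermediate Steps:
$D = 7$ ($D = -3 + 10 = 7$)
$A{\left(T \right)} = 2 T \left(-4 + T\right)$ ($A{\left(T \right)} = \left(-4 + T\right) 2 T = 2 T \left(-4 + T\right)$)
$s = \frac{1}{7} \approx 0.14286$
$s z{\left(A{\left(-3 \right)} \right)} = \frac{2 \left(-3\right) \left(-4 - 3\right)}{7} = \frac{2 \left(-3\right) \left(-7\right)}{7} = \frac{1}{7} \cdot 42 = 6$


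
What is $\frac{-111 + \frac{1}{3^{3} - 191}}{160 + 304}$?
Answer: $- \frac{18205}{76096} \approx -0.23924$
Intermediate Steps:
$\frac{-111 + \frac{1}{3^{3} - 191}}{160 + 304} = \frac{-111 + \frac{1}{27 - 191}}{464} = \left(-111 + \frac{1}{-164}\right) \frac{1}{464} = \left(-111 - \frac{1}{164}\right) \frac{1}{464} = \left(- \frac{18205}{164}\right) \frac{1}{464} = - \frac{18205}{76096}$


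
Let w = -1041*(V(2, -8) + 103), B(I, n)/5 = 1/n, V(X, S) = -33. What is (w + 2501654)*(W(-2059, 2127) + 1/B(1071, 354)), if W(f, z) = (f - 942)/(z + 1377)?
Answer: 186016164389/1095 ≈ 1.6988e+8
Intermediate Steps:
W(f, z) = (-942 + f)/(1377 + z)
B(I, n) = 5/n
w = -72870 (w = -1041*(-33 + 103) = -1041*70 = -72870)
(w + 2501654)*(W(-2059, 2127) + 1/B(1071, 354)) = (-72870 + 2501654)*((-942 - 2059)/(1377 + 2127) + 1/(5/354)) = 2428784*(-3001/3504 + 1/(5*(1/354))) = 2428784*((1/3504)*(-3001) + 1/(5/354)) = 2428784*(-3001/3504 + 354/5) = 2428784*(1225411/17520) = 186016164389/1095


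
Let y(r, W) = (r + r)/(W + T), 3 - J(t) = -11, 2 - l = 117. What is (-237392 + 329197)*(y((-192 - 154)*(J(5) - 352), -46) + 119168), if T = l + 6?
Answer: 334852200984/31 ≈ 1.0802e+10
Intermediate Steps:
l = -115 (l = 2 - 1*117 = 2 - 117 = -115)
J(t) = 14 (J(t) = 3 - 1*(-11) = 3 + 11 = 14)
T = -109 (T = -115 + 6 = -109)
y(r, W) = 2*r/(-109 + W) (y(r, W) = (r + r)/(W - 109) = (2*r)/(-109 + W) = 2*r/(-109 + W))
(-237392 + 329197)*(y((-192 - 154)*(J(5) - 352), -46) + 119168) = (-237392 + 329197)*(2*((-192 - 154)*(14 - 352))/(-109 - 46) + 119168) = 91805*(2*(-346*(-338))/(-155) + 119168) = 91805*(2*116948*(-1/155) + 119168) = 91805*(-233896/155 + 119168) = 91805*(18237144/155) = 334852200984/31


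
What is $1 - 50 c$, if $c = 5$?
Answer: $-249$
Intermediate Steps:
$1 - 50 c = 1 - 250 = -249$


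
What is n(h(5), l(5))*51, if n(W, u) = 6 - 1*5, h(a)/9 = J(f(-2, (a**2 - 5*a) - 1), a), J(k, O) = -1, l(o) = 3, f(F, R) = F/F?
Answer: 51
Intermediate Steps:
f(F, R) = 1
h(a) = -9 (h(a) = 9*(-1) = -9)
n(W, u) = 1 (n(W, u) = 6 - 5 = 1)
n(h(5), l(5))*51 = 1*51 = 51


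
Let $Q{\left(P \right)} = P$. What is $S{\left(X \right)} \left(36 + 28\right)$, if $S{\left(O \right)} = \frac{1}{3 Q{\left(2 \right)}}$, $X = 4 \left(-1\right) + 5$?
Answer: $\frac{32}{3} \approx 10.667$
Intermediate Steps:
$X = 1$ ($X = -4 + 5 = 1$)
$S{\left(O \right)} = \frac{1}{6}$ ($S{\left(O \right)} = \frac{1}{3 \cdot 2} = \frac{1}{6}$)
$S{\left(X \right)} \left(36 + 28\right) = \frac{36 + 28}{6} = \frac{1}{6} \cdot 64 = \frac{32}{3}$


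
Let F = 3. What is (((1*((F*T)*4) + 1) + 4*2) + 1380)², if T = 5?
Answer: 2099601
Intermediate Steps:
(((1*((F*T)*4) + 1) + 4*2) + 1380)² = (((1*((3*5)*4) + 1) + 4*2) + 1380)² = (((1*(15*4) + 1) + 8) + 1380)² = (((1*60 + 1) + 8) + 1380)² = (((60 + 1) + 8) + 1380)² = ((61 + 8) + 1380)² = (69 + 1380)² = 1449² = 2099601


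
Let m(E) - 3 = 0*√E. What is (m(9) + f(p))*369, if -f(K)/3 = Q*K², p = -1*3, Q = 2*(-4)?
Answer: 80811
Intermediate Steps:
m(E) = 3 (m(E) = 3 + 0*√E = 3 + 0 = 3)
Q = -8
p = -3
f(K) = 24*K² (f(K) = -(-24)*K² = 24*K²)
(m(9) + f(p))*369 = (3 + 24*(-3)²)*369 = (3 + 24*9)*369 = (3 + 216)*369 = 219*369 = 80811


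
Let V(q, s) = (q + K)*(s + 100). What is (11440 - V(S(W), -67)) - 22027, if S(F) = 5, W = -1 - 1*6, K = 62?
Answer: -12798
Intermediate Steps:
W = -7 (W = -1 - 6 = -7)
V(q, s) = (62 + q)*(100 + s) (V(q, s) = (q + 62)*(s + 100) = (62 + q)*(100 + s))
(11440 - V(S(W), -67)) - 22027 = (11440 - (6200 + 62*(-67) + 100*5 + 5*(-67))) - 22027 = (11440 - (6200 - 4154 + 500 - 335)) - 22027 = (11440 - 1*2211) - 22027 = (11440 - 2211) - 22027 = 9229 - 22027 = -12798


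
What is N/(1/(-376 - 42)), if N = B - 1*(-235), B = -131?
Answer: -43472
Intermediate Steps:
N = 104 (N = -131 - 1*(-235) = -131 + 235 = 104)
N/(1/(-376 - 42)) = 104/(1/(-376 - 42)) = 104/(1/(-418)) = 104/(-1/418) = 104*(-418) = -43472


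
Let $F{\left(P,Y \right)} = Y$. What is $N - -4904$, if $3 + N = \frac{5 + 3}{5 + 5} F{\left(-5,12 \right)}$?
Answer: $\frac{24553}{5} \approx 4910.6$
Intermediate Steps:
$N = \frac{33}{5}$ ($N = -3 + \frac{5 + 3}{5 + 5} \cdot 12 = -3 + \frac{8}{10} \cdot 12 = -3 + 8 \cdot \frac{1}{10} \cdot 12 = -3 + \frac{4}{5} \cdot 12 = -3 + \frac{48}{5} = \frac{33}{5} \approx 6.6$)
$N - -4904 = \frac{33}{5} - -4904 = \frac{33}{5} + 4904 = \frac{24553}{5}$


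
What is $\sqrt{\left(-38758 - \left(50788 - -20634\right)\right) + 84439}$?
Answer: $i \sqrt{25741} \approx 160.44 i$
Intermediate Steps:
$\sqrt{\left(-38758 - \left(50788 - -20634\right)\right) + 84439} = \sqrt{\left(-38758 - \left(50788 + 20634\right)\right) + 84439} = \sqrt{\left(-38758 - 71422\right) + 84439} = \sqrt{-110180 + 84439} = \sqrt{-25741} = i \sqrt{25741}$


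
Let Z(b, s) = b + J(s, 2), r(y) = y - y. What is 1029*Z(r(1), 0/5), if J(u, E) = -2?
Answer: -2058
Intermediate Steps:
r(y) = 0
Z(b, s) = -2 + b (Z(b, s) = b - 2 = -2 + b)
1029*Z(r(1), 0/5) = 1029*(-2 + 0) = 1029*(-2) = -2058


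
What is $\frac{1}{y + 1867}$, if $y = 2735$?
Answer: $\frac{1}{4602} \approx 0.0002173$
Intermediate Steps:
$\frac{1}{y + 1867} = \frac{1}{2735 + 1867} = \frac{1}{4602}$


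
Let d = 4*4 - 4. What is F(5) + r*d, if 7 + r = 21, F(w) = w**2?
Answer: 193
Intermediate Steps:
r = 14 (r = -7 + 21 = 14)
d = 12 (d = 16 - 4 = 12)
F(5) + r*d = 5**2 + 14*12 = 25 + 168 = 193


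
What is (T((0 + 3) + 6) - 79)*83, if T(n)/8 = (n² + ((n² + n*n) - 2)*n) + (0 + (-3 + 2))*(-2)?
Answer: 1004715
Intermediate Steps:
T(n) = 16 + 8*n² + 8*n*(-2 + 2*n²) (T(n) = 8*((n² + ((n² + n*n) - 2)*n) + (0 + (-3 + 2))*(-2)) = 8*((n² + ((n² + n²) - 2)*n) + (0 - 1)*(-2)) = 8*((n² + (2*n² - 2)*n) - 1*(-2)) = 8*((n² + (-2 + 2*n²)*n) + 2) = 8*((n² + n*(-2 + 2*n²)) + 2) = 8*(2 + n² + n*(-2 + 2*n²)) = 16 + 8*n² + 8*n*(-2 + 2*n²))
(T((0 + 3) + 6) - 79)*83 = ((16 - 16*((0 + 3) + 6) + 8*((0 + 3) + 6)² + 16*((0 + 3) + 6)³) - 79)*83 = ((16 - 16*(3 + 6) + 8*(3 + 6)² + 16*(3 + 6)³) - 79)*83 = ((16 - 16*9 + 8*9² + 16*9³) - 79)*83 = ((16 - 144 + 8*81 + 16*729) - 79)*83 = ((16 - 144 + 648 + 11664) - 79)*83 = (12184 - 79)*83 = 12105*83 = 1004715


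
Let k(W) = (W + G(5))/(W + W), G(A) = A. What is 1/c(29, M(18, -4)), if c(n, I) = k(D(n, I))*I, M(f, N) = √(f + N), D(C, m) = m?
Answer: 10/11 - 2*√14/11 ≈ 0.22879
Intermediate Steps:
M(f, N) = √(N + f)
k(W) = (5 + W)/(2*W) (k(W) = (W + 5)/(W + W) = (5 + W)/((2*W)) = (5 + W)*(1/(2*W)) = (5 + W)/(2*W))
c(n, I) = 5/2 + I/2 (c(n, I) = ((5 + I)/(2*I))*I = 5/2 + I/2)
1/c(29, M(18, -4)) = 1/(5/2 + √(-4 + 18)/2) = 1/(5/2 + √14/2)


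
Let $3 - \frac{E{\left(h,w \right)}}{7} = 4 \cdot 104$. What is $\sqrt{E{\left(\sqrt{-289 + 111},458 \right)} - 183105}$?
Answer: $2 i \sqrt{46499} \approx 431.27 i$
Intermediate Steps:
$E{\left(h,w \right)} = -2891$ ($E{\left(h,w \right)} = 21 - 7 \cdot 4 \cdot 104 = 21 - 2912 = -2891$)
$\sqrt{E{\left(\sqrt{-289 + 111},458 \right)} - 183105} = \sqrt{-2891 - 183105} = \sqrt{-185996} = 2 i \sqrt{46499}$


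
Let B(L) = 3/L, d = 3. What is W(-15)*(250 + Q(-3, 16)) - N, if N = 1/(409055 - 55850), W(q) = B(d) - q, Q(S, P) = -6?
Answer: 1378912319/353205 ≈ 3904.0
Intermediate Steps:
W(q) = 1 - q (W(q) = 3/3 - q = 3*(1/3) - q = 1 - q)
N = 1/353205 ≈ 2.8312e-6
W(-15)*(250 + Q(-3, 16)) - N = (1 - 1*(-15))*(250 - 6) - 1*1/353205 = (1 + 15)*244 - 1/353205 = 16*244 - 1/353205 = 3904 - 1/353205 = 1378912319/353205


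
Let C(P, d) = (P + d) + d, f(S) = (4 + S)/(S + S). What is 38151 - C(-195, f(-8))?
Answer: 76691/2 ≈ 38346.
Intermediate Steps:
f(S) = (4 + S)/(2*S) (f(S) = (4 + S)/((2*S)) = (4 + S)*(1/(2*S)) = (4 + S)/(2*S))
C(P, d) = P + 2*d
38151 - C(-195, f(-8)) = 38151 - (-195 + 2*((1/2)*(4 - 8)/(-8))) = 38151 - (-195 + 2*((1/2)*(-1/8)*(-4))) = 38151 - (-195 + 2*(1/4)) = 38151 - (-195 + 1/2) = 38151 - 1*(-389/2) = 38151 + 389/2 = 76691/2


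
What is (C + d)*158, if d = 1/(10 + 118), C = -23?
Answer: -232497/64 ≈ -3632.8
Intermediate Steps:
d = 1/128 ≈ 0.0078125
(C + d)*158 = (-23 + 1/128)*158 = -2943/128*158 = -232497/64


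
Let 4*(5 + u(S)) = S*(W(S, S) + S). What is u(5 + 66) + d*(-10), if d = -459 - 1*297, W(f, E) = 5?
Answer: 8904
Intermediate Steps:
d = -756 (d = -459 - 297 = -756)
u(S) = -5 + S*(5 + S)/4 (u(S) = -5 + (S*(5 + S))/4 = -5 + S*(5 + S)/4)
u(5 + 66) + d*(-10) = (-5 + (5 + 66)²/4 + 5*(5 + 66)/4) - 756*(-10) = (-5 + (¼)*71² + (5/4)*71) + 7560 = (-5 + (¼)*5041 + 355/4) + 7560 = (-5 + 5041/4 + 355/4) + 7560 = 1344 + 7560 = 8904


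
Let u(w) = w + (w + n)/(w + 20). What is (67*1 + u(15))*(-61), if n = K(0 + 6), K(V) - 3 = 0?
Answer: -176168/35 ≈ -5033.4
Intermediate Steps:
K(V) = 3 (K(V) = 3 + 0 = 3)
n = 3
u(w) = w + (3 + w)/(20 + w) (u(w) = w + (w + 3)/(w + 20) = w + (3 + w)/(20 + w))
(67*1 + u(15))*(-61) = (67*1 + (3 + 15² + 21*15)/(20 + 15))*(-61) = (67 + (3 + 225 + 315)/35)*(-61) = (67 + (1/35)*543)*(-61) = (67 + 543/35)*(-61) = (2888/35)*(-61) = -176168/35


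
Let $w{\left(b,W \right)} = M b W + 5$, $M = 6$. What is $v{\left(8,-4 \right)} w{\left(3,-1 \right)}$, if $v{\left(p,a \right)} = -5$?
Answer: $65$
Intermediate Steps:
$w{\left(b,W \right)} = 5 + 6 W b$ ($w{\left(b,W \right)} = 6 b W + 5 = 6 W b + 5 = 5 + 6 W b$)
$v{\left(8,-4 \right)} w{\left(3,-1 \right)} = - 5 \left(5 + 6 \left(-1\right) 3\right) = - 5 \left(5 - 18\right) = \left(-5\right) \left(-13\right) = 65$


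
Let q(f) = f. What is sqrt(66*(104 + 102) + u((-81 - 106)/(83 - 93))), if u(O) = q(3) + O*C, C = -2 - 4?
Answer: sqrt(337170)/5 ≈ 116.13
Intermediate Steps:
C = -6
u(O) = 3 - 6*O (u(O) = 3 + O*(-6) = 3 - 6*O)
sqrt(66*(104 + 102) + u((-81 - 106)/(83 - 93))) = sqrt(66*(104 + 102) + (3 - 6*(-81 - 106)/(83 - 93))) = sqrt(66*206 + (3 - (-1122)/(-10))) = sqrt(13596 + (3 - (-1122)*(-1)/10)) = sqrt(13596 + (3 - 6*187/10)) = sqrt(13596 + (3 - 561/5)) = sqrt(13596 - 546/5) = sqrt(67434/5) = sqrt(337170)/5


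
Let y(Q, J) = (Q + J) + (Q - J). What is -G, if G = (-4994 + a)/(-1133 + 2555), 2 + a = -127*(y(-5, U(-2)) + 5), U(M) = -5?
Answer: 4361/1422 ≈ 3.0668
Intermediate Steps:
y(Q, J) = 2*Q (y(Q, J) = (J + Q) + (Q - J) = 2*Q)
a = 633 (a = -2 - 127*(2*(-5) + 5) = -2 - 127*(-10 + 5) = -2 - 127*(-5) = -2 + 635 = 633)
G = -4361/1422 (G = (-4994 + 633)/(-1133 + 2555) = -4361/1422 ≈ -3.0668)
-G = -1*(-4361/1422) = 4361/1422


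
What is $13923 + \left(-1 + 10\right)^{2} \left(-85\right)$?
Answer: $7038$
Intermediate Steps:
$13923 + \left(-1 + 10\right)^{2} \left(-85\right) = 13923 + 9^{2} \left(-85\right) = 13923 + 81 \left(-85\right) = 13923 - 6885 = 7038$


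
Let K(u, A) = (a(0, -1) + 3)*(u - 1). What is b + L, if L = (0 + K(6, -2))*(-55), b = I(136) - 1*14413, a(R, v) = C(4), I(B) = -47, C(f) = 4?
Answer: -16385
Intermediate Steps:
a(R, v) = 4
K(u, A) = -7 + 7*u (K(u, A) = (4 + 3)*(u - 1) = 7*(-1 + u) = -7 + 7*u)
b = -14460 (b = -47 - 1*14413 = -47 - 14413 = -14460)
L = -1925 (L = (0 + (-7 + 7*6))*(-55) = (0 + (-7 + 42))*(-55) = (0 + 35)*(-55) = 35*(-55) = -1925)
b + L = -14460 - 1925 = -16385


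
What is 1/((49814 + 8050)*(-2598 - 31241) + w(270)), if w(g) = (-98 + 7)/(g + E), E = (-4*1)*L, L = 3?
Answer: -258/505179453259 ≈ -5.1071e-10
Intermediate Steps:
E = -12 (E = -4*1*3 = -4*3 = -12)
w(g) = -91/(-12 + g) (w(g) = (-98 + 7)/(g - 12) = -91/(-12 + g))
1/((49814 + 8050)*(-2598 - 31241) + w(270)) = 1/((49814 + 8050)*(-2598 - 31241) - 91/(-12 + 270)) = 1/(57864*(-33839) - 91/258) = 1/(-1958059896 - 91*1/258) = 1/(-1958059896 - 91/258) = 1/(-505179453259/258) = -258/505179453259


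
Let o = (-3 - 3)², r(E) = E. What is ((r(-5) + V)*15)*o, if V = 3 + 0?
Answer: -1080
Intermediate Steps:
V = 3
o = 36 (o = (-6)² = 36)
((r(-5) + V)*15)*o = ((-5 + 3)*15)*36 = -2*15*36 = -30*36 = -1080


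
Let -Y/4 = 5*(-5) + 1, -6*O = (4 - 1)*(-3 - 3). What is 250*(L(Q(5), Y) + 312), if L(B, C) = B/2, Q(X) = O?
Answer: 78375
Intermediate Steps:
O = 3 (O = -(4 - 1)*(-3 - 3)/6 = -(-6)/2 = -⅙*(-18) = 3)
Y = 96 (Y = -4*(5*(-5) + 1) = -4*(-25 + 1) = -4*(-24) = 96)
Q(X) = 3
L(B, C) = B/2 (L(B, C) = B*(½) = B/2)
250*(L(Q(5), Y) + 312) = 250*((½)*3 + 312) = 250*(3/2 + 312) = 250*(627/2) = 78375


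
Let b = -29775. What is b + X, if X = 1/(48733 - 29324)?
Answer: -577902974/19409 ≈ -29775.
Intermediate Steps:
X = 1/19409 ≈ 5.1523e-5
b + X = -29775 + 1/19409 = -577902974/19409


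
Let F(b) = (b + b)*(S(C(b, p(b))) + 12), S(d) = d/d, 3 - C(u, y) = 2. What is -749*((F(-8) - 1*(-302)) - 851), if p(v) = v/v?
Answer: 566993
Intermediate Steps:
p(v) = 1
C(u, y) = 1 (C(u, y) = 3 - 1*2 = 3 - 2 = 1)
S(d) = 1
F(b) = 26*b (F(b) = (b + b)*(1 + 12) = (2*b)*13 = 26*b)
-749*((F(-8) - 1*(-302)) - 851) = -749*((26*(-8) - 1*(-302)) - 851) = -749*((-208 + 302) - 851) = -749*(94 - 851) = -749*(-757) = 566993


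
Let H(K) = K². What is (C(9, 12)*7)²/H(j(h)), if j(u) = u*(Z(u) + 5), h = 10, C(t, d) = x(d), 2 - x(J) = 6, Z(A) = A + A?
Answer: 196/15625 ≈ 0.012544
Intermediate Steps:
Z(A) = 2*A
x(J) = -4 (x(J) = 2 - 1*6 = 2 - 6 = -4)
C(t, d) = -4
j(u) = u*(5 + 2*u) (j(u) = u*(2*u + 5) = u*(5 + 2*u))
(C(9, 12)*7)²/H(j(h)) = (-4*7)²/((10*(5 + 2*10))²) = (-28)²/((10*(5 + 20))²) = 784/((10*25)²) = 784/(250²) = 784/62500 = 784*(1/62500) = 196/15625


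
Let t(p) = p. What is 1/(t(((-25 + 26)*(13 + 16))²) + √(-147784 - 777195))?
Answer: 841/1632260 - I*√924979/1632260 ≈ 0.00051524 - 0.00058922*I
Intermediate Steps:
1/(t(((-25 + 26)*(13 + 16))²) + √(-147784 - 777195)) = 1/(((-25 + 26)*(13 + 16))² + √(-147784 - 777195)) = 1/((1*29)² + √(-924979)) = 1/(29² + I*√924979) = 1/(841 + I*√924979)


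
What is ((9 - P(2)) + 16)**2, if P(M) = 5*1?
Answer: 400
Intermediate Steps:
P(M) = 5
((9 - P(2)) + 16)**2 = ((9 - 1*5) + 16)**2 = ((9 - 5) + 16)**2 = (4 + 16)**2 = 20**2 = 400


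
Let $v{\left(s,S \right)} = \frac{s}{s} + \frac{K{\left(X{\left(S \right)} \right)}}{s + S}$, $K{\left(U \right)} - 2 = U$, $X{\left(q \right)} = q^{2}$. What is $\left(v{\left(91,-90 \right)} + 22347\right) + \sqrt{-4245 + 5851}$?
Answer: $30450 + \sqrt{1606} \approx 30490.0$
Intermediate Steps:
$K{\left(U \right)} = 2 + U$
$v{\left(s,S \right)} = 1 + \frac{2 + S^{2}}{S + s}$ ($v{\left(s,S \right)} = \frac{s}{s} + \frac{2 + S^{2}}{s + S} = 1 + \frac{2 + S^{2}}{S + s}$)
$\left(v{\left(91,-90 \right)} + 22347\right) + \sqrt{-4245 + 5851} = \left(\frac{2 - 90 + 91 + \left(-90\right)^{2}}{-90 + 91} + 22347\right) + \sqrt{-4245 + 5851} = \left(\frac{2 - 90 + 91 + 8100}{1} + 22347\right) + \sqrt{1606} = \left(1 \cdot 8103 + 22347\right) + \sqrt{1606} = \left(8103 + 22347\right) + \sqrt{1606} = 30450 + \sqrt{1606}$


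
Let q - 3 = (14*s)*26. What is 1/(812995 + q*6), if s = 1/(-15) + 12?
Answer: 5/4195377 ≈ 1.1918e-6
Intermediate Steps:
s = 179/15 (s = -1/15 + 12 = 179/15 ≈ 11.933)
q = 65201/15 (q = 3 + (14*(179/15))*26 = 3 + (2506/15)*26 = 3 + 65156/15 = 65201/15 ≈ 4346.7)
1/(812995 + q*6) = 1/(812995 + (65201/15)*6) = 1/(812995 + 130402/5) = 1/(4195377/5) = 5/4195377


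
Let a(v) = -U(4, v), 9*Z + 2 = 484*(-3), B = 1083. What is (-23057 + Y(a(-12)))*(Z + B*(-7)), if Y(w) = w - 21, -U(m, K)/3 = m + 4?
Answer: 1606471882/9 ≈ 1.7850e+8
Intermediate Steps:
U(m, K) = -12 - 3*m (U(m, K) = -3*(m + 4) = -3*(4 + m) = -12 - 3*m)
Z = -1454/9 (Z = -2/9 + (484*(-3))/9 = -2/9 + (⅑)*(-1452) = -2/9 - 484/3 = -1454/9 ≈ -161.56)
a(v) = 24 (a(v) = -(-12 - 3*4) = -(-12 - 12) = -1*(-24) = 24)
Y(w) = -21 + w
(-23057 + Y(a(-12)))*(Z + B*(-7)) = (-23057 + (-21 + 24))*(-1454/9 + 1083*(-7)) = (-23057 + 3)*(-1454/9 - 7581) = -23054*(-69683/9) = 1606471882/9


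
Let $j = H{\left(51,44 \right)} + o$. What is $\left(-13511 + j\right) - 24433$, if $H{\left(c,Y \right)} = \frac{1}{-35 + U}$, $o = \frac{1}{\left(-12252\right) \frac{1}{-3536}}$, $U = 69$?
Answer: $- \frac{3951530929}{104142} \approx -37944.0$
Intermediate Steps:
$o = \frac{884}{3063}$ ($o = \frac{1}{\left(-12252\right) \left(- \frac{1}{3536}\right)} = \frac{1}{\frac{3063}{884}} = \frac{884}{3063} \approx 0.28861$)
$H{\left(c,Y \right)} = \frac{1}{34}$ ($H{\left(c,Y \right)} = \frac{1}{-35 + 69} = \frac{1}{34}$)
$j = \frac{33119}{104142}$ ($j = \frac{1}{34} + \frac{884}{3063} = \frac{33119}{104142} \approx 0.31802$)
$\left(-13511 + j\right) - 24433 = \left(-13511 + \frac{33119}{104142}\right) - 24433 = - \frac{1407029443}{104142} - 24433 = - \frac{3951530929}{104142}$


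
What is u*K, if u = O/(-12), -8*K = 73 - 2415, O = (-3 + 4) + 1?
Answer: -1171/24 ≈ -48.792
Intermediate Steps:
O = 2 (O = 1 + 1 = 2)
K = 1171/4 (K = -(73 - 2415)/8 = -⅛*(-2342) = 1171/4 ≈ 292.75)
u = -⅙ (u = 2/(-12) = 2*(-1/12) = -⅙ ≈ -0.16667)
u*K = -⅙*1171/4 = -1171/24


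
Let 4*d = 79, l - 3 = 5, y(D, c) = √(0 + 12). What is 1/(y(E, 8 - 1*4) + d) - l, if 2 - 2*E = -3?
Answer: -48076/6049 - 32*√3/6049 ≈ -7.9569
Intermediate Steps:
E = 5/2 (E = 1 - ½*(-3) = 1 + 3/2 = 5/2 ≈ 2.5000)
y(D, c) = 2*√3 (y(D, c) = √12 = 2*√3)
l = 8 (l = 3 + 5 = 8)
d = 79/4 (d = (¼)*79 = 79/4 ≈ 19.750)
1/(y(E, 8 - 1*4) + d) - l = 1/(2*√3 + 79/4) - 1*8 = 1/(79/4 + 2*√3) - 8 = -8 + 1/(79/4 + 2*√3)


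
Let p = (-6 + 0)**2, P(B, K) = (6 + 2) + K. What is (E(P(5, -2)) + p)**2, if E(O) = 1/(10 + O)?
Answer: 332929/256 ≈ 1300.5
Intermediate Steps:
P(B, K) = 8 + K
p = 36 (p = (-6)**2 = 36)
(E(P(5, -2)) + p)**2 = (1/(10 + (8 - 2)) + 36)**2 = (1/(10 + 6) + 36)**2 = (1/16 + 36)**2 = (577/16)**2 = 332929/256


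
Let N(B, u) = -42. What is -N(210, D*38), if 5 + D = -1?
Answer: 42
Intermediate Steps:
D = -6 (D = -5 - 1 = -6)
-N(210, D*38) = -1*(-42) = 42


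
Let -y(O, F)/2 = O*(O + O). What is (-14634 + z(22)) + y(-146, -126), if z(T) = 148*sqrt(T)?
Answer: -99898 + 148*sqrt(22) ≈ -99204.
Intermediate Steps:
y(O, F) = -4*O**2 (y(O, F) = -2*O*(O + O) = -2*O*2*O = -4*O**2)
(-14634 + z(22)) + y(-146, -126) = (-14634 + 148*sqrt(22)) - 4*(-146)**2 = (-14634 + 148*sqrt(22)) - 4*21316 = (-14634 + 148*sqrt(22)) - 85264 = -99898 + 148*sqrt(22)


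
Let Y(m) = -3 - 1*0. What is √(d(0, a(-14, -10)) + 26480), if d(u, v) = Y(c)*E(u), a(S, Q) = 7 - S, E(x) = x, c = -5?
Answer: 4*√1655 ≈ 162.73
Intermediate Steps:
Y(m) = -3 (Y(m) = -3 + 0 = -3)
d(u, v) = -3*u
√(d(0, a(-14, -10)) + 26480) = √(-3*0 + 26480) = √(0 + 26480) = √26480 = 4*√1655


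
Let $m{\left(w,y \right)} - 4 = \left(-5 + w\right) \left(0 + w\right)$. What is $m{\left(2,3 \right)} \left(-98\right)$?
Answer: $196$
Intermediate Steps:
$m{\left(w,y \right)} = 4 + w \left(-5 + w\right)$ ($m{\left(w,y \right)} = 4 + \left(-5 + w\right) \left(0 + w\right) = 4 + \left(-5 + w\right) w = 4 + w \left(-5 + w\right)$)
$m{\left(2,3 \right)} \left(-98\right) = \left(4 + 2^{2} - 10\right) \left(-98\right) = \left(4 + 4 - 10\right) \left(-98\right) = \left(-2\right) \left(-98\right) = 196$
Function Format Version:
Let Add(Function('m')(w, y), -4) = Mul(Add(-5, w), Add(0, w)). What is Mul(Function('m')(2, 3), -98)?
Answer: 196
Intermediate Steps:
Function('m')(w, y) = Add(4, Mul(w, Add(-5, w))) (Function('m')(w, y) = Add(4, Mul(Add(-5, w), Add(0, w))) = Add(4, Mul(Add(-5, w), w)) = Add(4, Mul(w, Add(-5, w))))
Mul(Function('m')(2, 3), -98) = Mul(Add(4, Pow(2, 2), Mul(-5, 2)), -98) = Mul(Add(4, 4, -10), -98) = Mul(-2, -98) = 196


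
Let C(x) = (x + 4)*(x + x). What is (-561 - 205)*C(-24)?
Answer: -735360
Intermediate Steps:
C(x) = 2*x*(4 + x) (C(x) = (4 + x)*(2*x) = 2*x*(4 + x))
(-561 - 205)*C(-24) = (-561 - 205)*(2*(-24)*(4 - 24)) = -1532*(-24)*(-20) = -766*960 = -735360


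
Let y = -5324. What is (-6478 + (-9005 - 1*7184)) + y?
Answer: -27991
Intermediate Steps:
(-6478 + (-9005 - 1*7184)) + y = (-6478 + (-9005 - 1*7184)) - 5324 = (-6478 + (-9005 - 7184)) - 5324 = (-6478 - 16189) - 5324 = -22667 - 5324 = -27991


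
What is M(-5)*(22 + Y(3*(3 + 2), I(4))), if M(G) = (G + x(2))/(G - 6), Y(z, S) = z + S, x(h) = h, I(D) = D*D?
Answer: 159/11 ≈ 14.455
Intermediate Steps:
I(D) = D²
Y(z, S) = S + z
M(G) = (2 + G)/(-6 + G) (M(G) = (G + 2)/(G - 6) = (2 + G)/(-6 + G))
M(-5)*(22 + Y(3*(3 + 2), I(4))) = ((2 - 5)/(-6 - 5))*(22 + (4² + 3*(3 + 2))) = (-3/(-11))*(22 + (16 + 3*5)) = (-1/11*(-3))*(22 + (16 + 15)) = 3*(22 + 31)/11 = (3/11)*53 = 159/11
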